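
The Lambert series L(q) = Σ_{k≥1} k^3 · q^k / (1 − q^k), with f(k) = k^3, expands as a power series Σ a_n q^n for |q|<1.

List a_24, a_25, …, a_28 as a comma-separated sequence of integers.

16380, 15751, 19782, 20440, 25112

q^24  k|24↦f(k): 24:13824 12:1728 8:512 6:216 4:64 3:27 2:8 1:1  a_24=16380
n=25: 1·25 5·5 25·1  f→[1+125+15625]=15751
[q^26] f(1)=1,f(2)=8,f(13)=2197,f(26)=17576 ⇒ 19782
[q^27] f(1)=1,f(3)=27,f(9)=729,f(27)=19683 ⇒ 20440
n=28: 28·1 14·2 7·4 4·7 2·14 1·28  f→[21952+2744+343+64+8+1]=25112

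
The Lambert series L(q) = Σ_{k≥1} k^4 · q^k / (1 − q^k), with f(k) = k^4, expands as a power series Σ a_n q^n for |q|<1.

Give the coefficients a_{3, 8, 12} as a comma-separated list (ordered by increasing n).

82, 4369, 22386

n=3: 3·1 1·3  f→[81+1]=82
[q^8] f(8)=4096,f(4)=256,f(2)=16,f(1)=1 ⇒ 4369
d|12:{1,2,3,4,6,12}  Σf=1+16+81+256+1296+20736=22386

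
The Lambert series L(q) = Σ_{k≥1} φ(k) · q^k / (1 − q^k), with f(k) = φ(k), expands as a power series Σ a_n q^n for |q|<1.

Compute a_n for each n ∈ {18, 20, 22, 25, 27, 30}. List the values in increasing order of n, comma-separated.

[q^18] φ(1)=1,φ(2)=1,φ(3)=2,φ(6)=2,φ(9)=6,φ(18)=6 ⇒ 18
d|20:{1,2,4,5,10,20}  Σφ=1+1+2+4+4+8=20
n=22: 22·1 11·2 2·11 1·22  φ→[10+10+1+1]=22
q^25  k|25↦φ(k): 1:1 5:4 25:20  a_25=25
n=27: 27·1 9·3 3·9 1·27  φ→[18+6+2+1]=27
n=30: 30·1 15·2 10·3 6·5 5·6 3·10 2·15 1·30  φ→[8+8+4+2+4+2+1+1]=30

18, 20, 22, 25, 27, 30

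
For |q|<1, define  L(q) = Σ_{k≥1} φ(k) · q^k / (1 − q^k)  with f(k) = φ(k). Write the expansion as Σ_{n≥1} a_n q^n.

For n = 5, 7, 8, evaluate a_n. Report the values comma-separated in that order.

d|5:{5,1}  Σφ=4+1=5
[q^7] φ(7)=6,φ(1)=1 ⇒ 7
q^8  k|8↦φ(k): 1:1 2:1 4:2 8:4  a_8=8

5, 7, 8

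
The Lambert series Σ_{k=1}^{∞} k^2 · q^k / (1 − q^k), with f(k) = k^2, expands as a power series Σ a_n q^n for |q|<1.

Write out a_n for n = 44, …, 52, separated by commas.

d|44:{1,2,4,11,22,44}  Σf=1+4+16+121+484+1936=2562
q^45  k|45↦f(k): 45:2025 15:225 9:81 5:25 3:9 1:1  a_45=2366
q^46  k|46↦f(k): 1:1 2:4 23:529 46:2116  a_46=2650
n=47: 47·1 1·47  f→[2209+1]=2210
q^48  k|48↦f(k): 48:2304 24:576 16:256 12:144 8:64 6:36 4:16 3:9 2:4 1:1  a_48=3410
d|49:{1,7,49}  Σf=1+49+2401=2451
d|50:{50,25,10,5,2,1}  Σf=2500+625+100+25+4+1=3255
d|51:{51,17,3,1}  Σf=2601+289+9+1=2900
n=52: 1·52 2·26 4·13 13·4 26·2 52·1  f→[1+4+16+169+676+2704]=3570

2562, 2366, 2650, 2210, 3410, 2451, 3255, 2900, 3570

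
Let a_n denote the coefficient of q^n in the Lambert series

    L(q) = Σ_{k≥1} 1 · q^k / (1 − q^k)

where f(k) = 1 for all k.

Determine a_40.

q^40  k|40↦f(k): 40:1 20:1 10:1 8:1 5:1 4:1 2:1 1:1  a_40=8

a_40 = 8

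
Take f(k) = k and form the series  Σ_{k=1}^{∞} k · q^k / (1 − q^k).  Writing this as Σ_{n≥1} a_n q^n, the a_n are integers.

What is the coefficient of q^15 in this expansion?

a_15 = 24

[q^15] f(15)=15,f(5)=5,f(3)=3,f(1)=1 ⇒ 24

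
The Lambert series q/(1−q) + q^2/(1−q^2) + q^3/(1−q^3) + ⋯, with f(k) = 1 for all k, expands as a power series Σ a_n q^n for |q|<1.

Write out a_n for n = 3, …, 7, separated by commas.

2, 3, 2, 4, 2

[q^3] f(1)=1,f(3)=1 ⇒ 2
q^4  k|4↦f(k): 4:1 2:1 1:1  a_4=3
[q^5] f(5)=1,f(1)=1 ⇒ 2
q^6  k|6↦f(k): 6:1 3:1 2:1 1:1  a_6=4
q^7  k|7↦f(k): 1:1 7:1  a_7=2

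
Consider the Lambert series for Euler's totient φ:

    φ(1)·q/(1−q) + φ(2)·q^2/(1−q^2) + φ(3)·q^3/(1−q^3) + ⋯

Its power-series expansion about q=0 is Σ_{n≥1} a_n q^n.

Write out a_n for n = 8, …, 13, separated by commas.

[q^8] φ(1)=1,φ(2)=1,φ(4)=2,φ(8)=4 ⇒ 8
d|9:{9,3,1}  Σφ=6+2+1=9
[q^10] φ(10)=4,φ(5)=4,φ(2)=1,φ(1)=1 ⇒ 10
q^11  k|11↦φ(k): 11:10 1:1  a_11=11
n=12: 12·1 6·2 4·3 3·4 2·6 1·12  φ→[4+2+2+2+1+1]=12
[q^13] φ(13)=12,φ(1)=1 ⇒ 13

8, 9, 10, 11, 12, 13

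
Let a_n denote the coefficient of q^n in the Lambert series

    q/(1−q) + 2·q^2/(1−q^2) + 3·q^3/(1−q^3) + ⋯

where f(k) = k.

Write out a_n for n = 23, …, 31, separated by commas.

[q^23] f(1)=1,f(23)=23 ⇒ 24
d|24:{24,12,8,6,4,3,2,1}  Σf=24+12+8+6+4+3+2+1=60
d|25:{1,5,25}  Σf=1+5+25=31
q^26  k|26↦f(k): 1:1 2:2 13:13 26:26  a_26=42
d|27:{1,3,9,27}  Σf=1+3+9+27=40
[q^28] f(28)=28,f(14)=14,f(7)=7,f(4)=4,f(2)=2,f(1)=1 ⇒ 56
d|29:{1,29}  Σf=1+29=30
d|30:{1,2,3,5,6,10,15,30}  Σf=1+2+3+5+6+10+15+30=72
[q^31] f(31)=31,f(1)=1 ⇒ 32

24, 60, 31, 42, 40, 56, 30, 72, 32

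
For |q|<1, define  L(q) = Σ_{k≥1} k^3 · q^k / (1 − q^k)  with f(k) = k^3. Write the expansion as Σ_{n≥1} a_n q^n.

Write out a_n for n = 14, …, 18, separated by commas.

3096, 3528, 4681, 4914, 6813

q^14  k|14↦f(k): 14:2744 7:343 2:8 1:1  a_14=3096
n=15: 15·1 5·3 3·5 1·15  f→[3375+125+27+1]=3528
n=16: 16·1 8·2 4·4 2·8 1·16  f→[4096+512+64+8+1]=4681
n=17: 1·17 17·1  f→[1+4913]=4914
[q^18] f(18)=5832,f(9)=729,f(6)=216,f(3)=27,f(2)=8,f(1)=1 ⇒ 6813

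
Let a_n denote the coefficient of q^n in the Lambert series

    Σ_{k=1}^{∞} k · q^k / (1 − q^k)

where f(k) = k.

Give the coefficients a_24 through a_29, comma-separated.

60, 31, 42, 40, 56, 30

q^24  k|24↦f(k): 24:24 12:12 8:8 6:6 4:4 3:3 2:2 1:1  a_24=60
q^25  k|25↦f(k): 25:25 5:5 1:1  a_25=31
[q^26] f(26)=26,f(13)=13,f(2)=2,f(1)=1 ⇒ 42
n=27: 27·1 9·3 3·9 1·27  f→[27+9+3+1]=40
[q^28] f(28)=28,f(14)=14,f(7)=7,f(4)=4,f(2)=2,f(1)=1 ⇒ 56
n=29: 29·1 1·29  f→[29+1]=30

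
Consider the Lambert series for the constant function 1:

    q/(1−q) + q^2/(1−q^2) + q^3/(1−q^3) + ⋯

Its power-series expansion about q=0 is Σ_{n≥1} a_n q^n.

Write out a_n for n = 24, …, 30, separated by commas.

n=24: 24·1 12·2 8·3 6·4 4·6 3·8 2·12 1·24  f→[1+1+1+1+1+1+1+1]=8
n=25: 1·25 5·5 25·1  f→[1+1+1]=3
d|26:{26,13,2,1}  Σf=1+1+1+1=4
n=27: 1·27 3·9 9·3 27·1  f→[1+1+1+1]=4
d|28:{28,14,7,4,2,1}  Σf=1+1+1+1+1+1=6
n=29: 1·29 29·1  f→[1+1]=2
q^30  k|30↦f(k): 1:1 2:1 3:1 5:1 6:1 10:1 15:1 30:1  a_30=8

8, 3, 4, 4, 6, 2, 8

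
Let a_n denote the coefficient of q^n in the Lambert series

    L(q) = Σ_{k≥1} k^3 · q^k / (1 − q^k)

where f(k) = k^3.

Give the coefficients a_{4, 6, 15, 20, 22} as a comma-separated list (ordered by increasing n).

d|4:{4,2,1}  Σf=64+8+1=73
q^6  k|6↦f(k): 6:216 3:27 2:8 1:1  a_6=252
n=15: 1·15 3·5 5·3 15·1  f→[1+27+125+3375]=3528
n=20: 20·1 10·2 5·4 4·5 2·10 1·20  f→[8000+1000+125+64+8+1]=9198
d|22:{22,11,2,1}  Σf=10648+1331+8+1=11988

73, 252, 3528, 9198, 11988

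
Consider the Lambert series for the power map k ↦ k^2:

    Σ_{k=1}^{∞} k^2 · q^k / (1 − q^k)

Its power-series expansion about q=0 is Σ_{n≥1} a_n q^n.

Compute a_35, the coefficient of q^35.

q^35  k|35↦f(k): 35:1225 7:49 5:25 1:1  a_35=1300

a_35 = 1300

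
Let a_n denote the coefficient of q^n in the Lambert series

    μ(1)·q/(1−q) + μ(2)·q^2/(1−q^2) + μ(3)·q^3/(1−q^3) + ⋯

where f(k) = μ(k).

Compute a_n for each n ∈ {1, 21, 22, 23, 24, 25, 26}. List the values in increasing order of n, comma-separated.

1, 0, 0, 0, 0, 0, 0

[q^1] μ(1)=1 ⇒ 1
q^21  k|21↦μ(k): 21:1 7:-1 3:-1 1:1  a_21=0
n=22: 1·22 2·11 11·2 22·1  μ→[1+(-1)+(-1)+1]=0
d|23:{1,23}  Σμ=1+(-1)=0
[q^24] μ(1)=1,μ(2)=-1,μ(3)=-1,μ(4)=0,μ(6)=1,μ(8)=0,μ(12)=0,μ(24)=0 ⇒ 0
d|25:{25,5,1}  Σμ=0+(-1)+1=0
d|26:{1,2,13,26}  Σμ=1+(-1)+(-1)+1=0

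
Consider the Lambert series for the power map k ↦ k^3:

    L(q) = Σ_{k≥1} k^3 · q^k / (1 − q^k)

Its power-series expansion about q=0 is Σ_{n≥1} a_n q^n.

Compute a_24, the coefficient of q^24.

q^24  k|24↦f(k): 1:1 2:8 3:27 4:64 6:216 8:512 12:1728 24:13824  a_24=16380

a_24 = 16380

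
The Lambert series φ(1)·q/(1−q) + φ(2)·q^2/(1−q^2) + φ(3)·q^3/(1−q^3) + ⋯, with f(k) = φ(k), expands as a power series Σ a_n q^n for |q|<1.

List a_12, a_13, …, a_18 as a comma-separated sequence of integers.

d|12:{1,2,3,4,6,12}  Σφ=1+1+2+2+2+4=12
d|13:{1,13}  Σφ=1+12=13
[q^14] φ(14)=6,φ(7)=6,φ(2)=1,φ(1)=1 ⇒ 14
n=15: 15·1 5·3 3·5 1·15  φ→[8+4+2+1]=15
n=16: 16·1 8·2 4·4 2·8 1·16  φ→[8+4+2+1+1]=16
[q^17] φ(1)=1,φ(17)=16 ⇒ 17
[q^18] φ(1)=1,φ(2)=1,φ(3)=2,φ(6)=2,φ(9)=6,φ(18)=6 ⇒ 18

12, 13, 14, 15, 16, 17, 18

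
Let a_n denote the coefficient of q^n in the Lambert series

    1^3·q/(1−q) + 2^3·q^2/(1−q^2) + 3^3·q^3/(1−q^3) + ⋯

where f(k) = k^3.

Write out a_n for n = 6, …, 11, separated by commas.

n=6: 1·6 2·3 3·2 6·1  f→[1+8+27+216]=252
d|7:{7,1}  Σf=343+1=344
q^8  k|8↦f(k): 1:1 2:8 4:64 8:512  a_8=585
q^9  k|9↦f(k): 9:729 3:27 1:1  a_9=757
q^10  k|10↦f(k): 1:1 2:8 5:125 10:1000  a_10=1134
d|11:{1,11}  Σf=1+1331=1332

252, 344, 585, 757, 1134, 1332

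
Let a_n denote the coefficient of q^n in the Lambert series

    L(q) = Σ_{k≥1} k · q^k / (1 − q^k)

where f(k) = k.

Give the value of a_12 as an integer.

a_12 = 28

n=12: 12·1 6·2 4·3 3·4 2·6 1·12  f→[12+6+4+3+2+1]=28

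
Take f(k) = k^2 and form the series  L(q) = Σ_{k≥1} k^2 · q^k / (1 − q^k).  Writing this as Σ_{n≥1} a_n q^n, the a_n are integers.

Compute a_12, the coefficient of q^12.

q^12  k|12↦f(k): 1:1 2:4 3:9 4:16 6:36 12:144  a_12=210

a_12 = 210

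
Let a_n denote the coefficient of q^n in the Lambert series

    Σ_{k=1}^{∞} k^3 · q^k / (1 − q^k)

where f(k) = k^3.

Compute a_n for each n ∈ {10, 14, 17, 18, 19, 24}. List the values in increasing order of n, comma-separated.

n=10: 10·1 5·2 2·5 1·10  f→[1000+125+8+1]=1134
n=14: 14·1 7·2 2·7 1·14  f→[2744+343+8+1]=3096
n=17: 1·17 17·1  f→[1+4913]=4914
d|18:{1,2,3,6,9,18}  Σf=1+8+27+216+729+5832=6813
[q^19] f(1)=1,f(19)=6859 ⇒ 6860
q^24  k|24↦f(k): 24:13824 12:1728 8:512 6:216 4:64 3:27 2:8 1:1  a_24=16380

1134, 3096, 4914, 6813, 6860, 16380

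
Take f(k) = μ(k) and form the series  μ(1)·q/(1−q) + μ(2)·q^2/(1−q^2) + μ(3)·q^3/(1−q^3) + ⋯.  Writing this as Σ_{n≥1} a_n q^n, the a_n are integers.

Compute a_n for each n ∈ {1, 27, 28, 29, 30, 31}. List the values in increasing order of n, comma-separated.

n=1: 1·1  μ→[1]=1
[q^27] μ(1)=1,μ(3)=-1,μ(9)=0,μ(27)=0 ⇒ 0
d|28:{1,2,4,7,14,28}  Σμ=1+(-1)+0+(-1)+1+0=0
d|29:{1,29}  Σμ=1+(-1)=0
[q^30] μ(1)=1,μ(2)=-1,μ(3)=-1,μ(5)=-1,μ(6)=1,μ(10)=1,μ(15)=1,μ(30)=-1 ⇒ 0
n=31: 1·31 31·1  μ→[1+(-1)]=0

1, 0, 0, 0, 0, 0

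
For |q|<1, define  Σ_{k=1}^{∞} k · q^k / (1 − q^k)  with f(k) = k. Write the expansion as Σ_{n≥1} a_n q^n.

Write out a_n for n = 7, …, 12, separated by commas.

8, 15, 13, 18, 12, 28

[q^7] f(7)=7,f(1)=1 ⇒ 8
n=8: 1·8 2·4 4·2 8·1  f→[1+2+4+8]=15
q^9  k|9↦f(k): 1:1 3:3 9:9  a_9=13
d|10:{10,5,2,1}  Σf=10+5+2+1=18
[q^11] f(1)=1,f(11)=11 ⇒ 12
n=12: 1·12 2·6 3·4 4·3 6·2 12·1  f→[1+2+3+4+6+12]=28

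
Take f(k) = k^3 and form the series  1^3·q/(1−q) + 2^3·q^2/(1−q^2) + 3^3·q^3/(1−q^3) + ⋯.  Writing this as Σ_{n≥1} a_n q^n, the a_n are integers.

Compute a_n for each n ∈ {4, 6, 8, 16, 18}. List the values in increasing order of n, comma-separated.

73, 252, 585, 4681, 6813

q^4  k|4↦f(k): 4:64 2:8 1:1  a_4=73
[q^6] f(1)=1,f(2)=8,f(3)=27,f(6)=216 ⇒ 252
[q^8] f(8)=512,f(4)=64,f(2)=8,f(1)=1 ⇒ 585
d|16:{16,8,4,2,1}  Σf=4096+512+64+8+1=4681
q^18  k|18↦f(k): 1:1 2:8 3:27 6:216 9:729 18:5832  a_18=6813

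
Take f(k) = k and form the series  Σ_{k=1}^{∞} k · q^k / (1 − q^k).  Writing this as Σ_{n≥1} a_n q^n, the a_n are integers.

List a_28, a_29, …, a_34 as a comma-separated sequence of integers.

d|28:{1,2,4,7,14,28}  Σf=1+2+4+7+14+28=56
[q^29] f(1)=1,f(29)=29 ⇒ 30
[q^30] f(30)=30,f(15)=15,f(10)=10,f(6)=6,f(5)=5,f(3)=3,f(2)=2,f(1)=1 ⇒ 72
n=31: 1·31 31·1  f→[1+31]=32
n=32: 1·32 2·16 4·8 8·4 16·2 32·1  f→[1+2+4+8+16+32]=63
n=33: 33·1 11·3 3·11 1·33  f→[33+11+3+1]=48
[q^34] f(34)=34,f(17)=17,f(2)=2,f(1)=1 ⇒ 54

56, 30, 72, 32, 63, 48, 54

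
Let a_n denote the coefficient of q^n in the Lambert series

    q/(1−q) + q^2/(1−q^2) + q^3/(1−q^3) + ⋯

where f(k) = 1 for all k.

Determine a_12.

a_12 = 6

n=12: 1·12 2·6 3·4 4·3 6·2 12·1  f→[1+1+1+1+1+1]=6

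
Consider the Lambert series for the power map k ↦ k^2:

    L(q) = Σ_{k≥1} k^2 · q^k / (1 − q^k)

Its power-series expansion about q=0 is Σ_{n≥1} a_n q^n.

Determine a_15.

a_15 = 260

[q^15] f(15)=225,f(5)=25,f(3)=9,f(1)=1 ⇒ 260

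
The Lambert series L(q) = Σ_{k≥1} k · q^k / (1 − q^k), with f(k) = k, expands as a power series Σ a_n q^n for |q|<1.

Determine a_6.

n=6: 1·6 2·3 3·2 6·1  f→[1+2+3+6]=12

a_6 = 12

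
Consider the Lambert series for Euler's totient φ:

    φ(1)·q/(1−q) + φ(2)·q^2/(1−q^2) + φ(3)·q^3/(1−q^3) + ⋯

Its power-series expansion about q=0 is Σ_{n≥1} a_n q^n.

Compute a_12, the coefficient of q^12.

d|12:{12,6,4,3,2,1}  Σφ=4+2+2+2+1+1=12

a_12 = 12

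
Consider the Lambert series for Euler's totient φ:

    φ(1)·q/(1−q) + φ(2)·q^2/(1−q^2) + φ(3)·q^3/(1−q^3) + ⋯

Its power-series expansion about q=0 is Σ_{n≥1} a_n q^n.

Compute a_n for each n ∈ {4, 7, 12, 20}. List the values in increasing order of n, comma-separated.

d|4:{4,2,1}  Σφ=2+1+1=4
[q^7] φ(7)=6,φ(1)=1 ⇒ 7
d|12:{1,2,3,4,6,12}  Σφ=1+1+2+2+2+4=12
q^20  k|20↦φ(k): 20:8 10:4 5:4 4:2 2:1 1:1  a_20=20

4, 7, 12, 20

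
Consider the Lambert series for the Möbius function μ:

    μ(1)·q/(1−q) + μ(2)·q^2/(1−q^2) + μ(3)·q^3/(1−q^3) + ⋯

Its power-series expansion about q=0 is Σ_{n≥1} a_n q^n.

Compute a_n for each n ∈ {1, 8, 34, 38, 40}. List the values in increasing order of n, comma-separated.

d|1:{1}  Σμ=1=1
q^8  k|8↦μ(k): 1:1 2:-1 4:0 8:0  a_8=0
q^34  k|34↦μ(k): 34:1 17:-1 2:-1 1:1  a_34=0
q^38  k|38↦μ(k): 38:1 19:-1 2:-1 1:1  a_38=0
q^40  k|40↦μ(k): 1:1 2:-1 4:0 5:-1 8:0 10:1 20:0 40:0  a_40=0

1, 0, 0, 0, 0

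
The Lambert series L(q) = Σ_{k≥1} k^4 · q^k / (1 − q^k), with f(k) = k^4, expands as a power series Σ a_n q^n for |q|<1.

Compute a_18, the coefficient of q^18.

a_18 = 112931

q^18  k|18↦f(k): 18:104976 9:6561 6:1296 3:81 2:16 1:1  a_18=112931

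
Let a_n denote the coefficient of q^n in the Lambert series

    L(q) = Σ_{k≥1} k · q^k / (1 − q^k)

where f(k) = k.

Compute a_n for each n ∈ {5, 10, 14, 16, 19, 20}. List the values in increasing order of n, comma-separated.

6, 18, 24, 31, 20, 42

[q^5] f(5)=5,f(1)=1 ⇒ 6
n=10: 10·1 5·2 2·5 1·10  f→[10+5+2+1]=18
q^14  k|14↦f(k): 14:14 7:7 2:2 1:1  a_14=24
[q^16] f(16)=16,f(8)=8,f(4)=4,f(2)=2,f(1)=1 ⇒ 31
q^19  k|19↦f(k): 1:1 19:19  a_19=20
q^20  k|20↦f(k): 1:1 2:2 4:4 5:5 10:10 20:20  a_20=42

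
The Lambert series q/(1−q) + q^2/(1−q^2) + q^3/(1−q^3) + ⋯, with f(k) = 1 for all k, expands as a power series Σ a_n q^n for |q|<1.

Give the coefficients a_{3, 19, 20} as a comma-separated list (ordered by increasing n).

2, 2, 6

d|3:{1,3}  Σf=1+1=2
q^19  k|19↦f(k): 1:1 19:1  a_19=2
n=20: 1·20 2·10 4·5 5·4 10·2 20·1  f→[1+1+1+1+1+1]=6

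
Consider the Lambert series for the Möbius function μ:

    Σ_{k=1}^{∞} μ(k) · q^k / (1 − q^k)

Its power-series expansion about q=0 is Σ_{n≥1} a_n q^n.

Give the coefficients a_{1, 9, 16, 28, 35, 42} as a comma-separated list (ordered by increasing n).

[q^1] μ(1)=1 ⇒ 1
[q^9] μ(9)=0,μ(3)=-1,μ(1)=1 ⇒ 0
n=16: 1·16 2·8 4·4 8·2 16·1  μ→[1+(-1)+0+0+0]=0
n=28: 1·28 2·14 4·7 7·4 14·2 28·1  μ→[1+(-1)+0+(-1)+1+0]=0
[q^35] μ(35)=1,μ(7)=-1,μ(5)=-1,μ(1)=1 ⇒ 0
n=42: 1·42 2·21 3·14 6·7 7·6 14·3 21·2 42·1  μ→[1+(-1)+(-1)+1+(-1)+1+1+(-1)]=0

1, 0, 0, 0, 0, 0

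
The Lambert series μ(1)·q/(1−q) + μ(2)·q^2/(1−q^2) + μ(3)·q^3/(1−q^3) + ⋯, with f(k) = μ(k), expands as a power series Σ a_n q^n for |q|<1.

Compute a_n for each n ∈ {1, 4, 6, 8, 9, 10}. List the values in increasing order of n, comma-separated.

d|1:{1}  Σμ=1=1
n=4: 4·1 2·2 1·4  μ→[0+(-1)+1]=0
d|6:{1,2,3,6}  Σμ=1+(-1)+(-1)+1=0
d|8:{1,2,4,8}  Σμ=1+(-1)+0+0=0
[q^9] μ(9)=0,μ(3)=-1,μ(1)=1 ⇒ 0
[q^10] μ(1)=1,μ(2)=-1,μ(5)=-1,μ(10)=1 ⇒ 0

1, 0, 0, 0, 0, 0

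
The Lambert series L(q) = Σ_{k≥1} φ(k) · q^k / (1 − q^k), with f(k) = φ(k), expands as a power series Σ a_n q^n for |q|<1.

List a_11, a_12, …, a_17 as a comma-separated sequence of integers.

n=11: 1·11 11·1  φ→[1+10]=11
n=12: 1·12 2·6 3·4 4·3 6·2 12·1  φ→[1+1+2+2+2+4]=12
q^13  k|13↦φ(k): 13:12 1:1  a_13=13
n=14: 1·14 2·7 7·2 14·1  φ→[1+1+6+6]=14
n=15: 1·15 3·5 5·3 15·1  φ→[1+2+4+8]=15
[q^16] φ(1)=1,φ(2)=1,φ(4)=2,φ(8)=4,φ(16)=8 ⇒ 16
n=17: 17·1 1·17  φ→[16+1]=17

11, 12, 13, 14, 15, 16, 17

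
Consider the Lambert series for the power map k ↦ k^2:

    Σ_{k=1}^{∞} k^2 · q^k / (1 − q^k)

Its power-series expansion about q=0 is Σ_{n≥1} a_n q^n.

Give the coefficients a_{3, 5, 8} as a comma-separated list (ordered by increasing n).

[q^3] f(1)=1,f(3)=9 ⇒ 10
q^5  k|5↦f(k): 1:1 5:25  a_5=26
q^8  k|8↦f(k): 8:64 4:16 2:4 1:1  a_8=85

10, 26, 85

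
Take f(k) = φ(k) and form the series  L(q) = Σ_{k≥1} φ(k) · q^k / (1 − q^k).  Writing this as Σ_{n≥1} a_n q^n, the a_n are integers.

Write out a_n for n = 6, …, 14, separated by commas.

[q^6] φ(1)=1,φ(2)=1,φ(3)=2,φ(6)=2 ⇒ 6
d|7:{7,1}  Σφ=6+1=7
d|8:{8,4,2,1}  Σφ=4+2+1+1=8
[q^9] φ(9)=6,φ(3)=2,φ(1)=1 ⇒ 9
d|10:{10,5,2,1}  Σφ=4+4+1+1=10
d|11:{1,11}  Σφ=1+10=11
n=12: 1·12 2·6 3·4 4·3 6·2 12·1  φ→[1+1+2+2+2+4]=12
n=13: 1·13 13·1  φ→[1+12]=13
[q^14] φ(14)=6,φ(7)=6,φ(2)=1,φ(1)=1 ⇒ 14

6, 7, 8, 9, 10, 11, 12, 13, 14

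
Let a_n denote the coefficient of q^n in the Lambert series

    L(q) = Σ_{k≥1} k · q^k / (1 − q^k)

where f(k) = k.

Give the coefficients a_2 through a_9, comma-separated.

3, 4, 7, 6, 12, 8, 15, 13

d|2:{1,2}  Σf=1+2=3
[q^3] f(3)=3,f(1)=1 ⇒ 4
q^4  k|4↦f(k): 1:1 2:2 4:4  a_4=7
d|5:{1,5}  Σf=1+5=6
n=6: 6·1 3·2 2·3 1·6  f→[6+3+2+1]=12
q^7  k|7↦f(k): 1:1 7:7  a_7=8
d|8:{8,4,2,1}  Σf=8+4+2+1=15
d|9:{1,3,9}  Σf=1+3+9=13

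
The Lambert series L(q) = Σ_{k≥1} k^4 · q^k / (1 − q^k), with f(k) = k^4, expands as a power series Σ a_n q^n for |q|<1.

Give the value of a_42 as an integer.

q^42  k|42↦f(k): 42:3111696 21:194481 14:38416 7:2401 6:1296 3:81 2:16 1:1  a_42=3348388

a_42 = 3348388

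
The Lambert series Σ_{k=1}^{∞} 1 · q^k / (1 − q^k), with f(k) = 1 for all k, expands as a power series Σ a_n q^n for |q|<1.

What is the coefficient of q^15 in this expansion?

a_15 = 4

d|15:{15,5,3,1}  Σf=1+1+1+1=4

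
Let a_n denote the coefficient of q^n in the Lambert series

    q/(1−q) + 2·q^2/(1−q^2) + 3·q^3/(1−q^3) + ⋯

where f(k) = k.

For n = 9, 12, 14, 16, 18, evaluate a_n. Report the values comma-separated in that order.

d|9:{9,3,1}  Σf=9+3+1=13
[q^12] f(1)=1,f(2)=2,f(3)=3,f(4)=4,f(6)=6,f(12)=12 ⇒ 28
n=14: 14·1 7·2 2·7 1·14  f→[14+7+2+1]=24
[q^16] f(1)=1,f(2)=2,f(4)=4,f(8)=8,f(16)=16 ⇒ 31
d|18:{18,9,6,3,2,1}  Σf=18+9+6+3+2+1=39

13, 28, 24, 31, 39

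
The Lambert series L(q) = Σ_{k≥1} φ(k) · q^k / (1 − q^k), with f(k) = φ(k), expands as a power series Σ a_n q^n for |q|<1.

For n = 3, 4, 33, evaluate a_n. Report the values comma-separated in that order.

d|3:{3,1}  Σφ=2+1=3
d|4:{1,2,4}  Σφ=1+1+2=4
n=33: 33·1 11·3 3·11 1·33  φ→[20+10+2+1]=33

3, 4, 33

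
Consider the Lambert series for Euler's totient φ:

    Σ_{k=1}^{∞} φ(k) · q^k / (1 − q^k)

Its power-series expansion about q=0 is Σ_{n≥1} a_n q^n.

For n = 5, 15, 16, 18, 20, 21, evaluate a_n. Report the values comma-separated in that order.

q^5  k|5↦φ(k): 1:1 5:4  a_5=5
n=15: 1·15 3·5 5·3 15·1  φ→[1+2+4+8]=15
n=16: 1·16 2·8 4·4 8·2 16·1  φ→[1+1+2+4+8]=16
n=18: 1·18 2·9 3·6 6·3 9·2 18·1  φ→[1+1+2+2+6+6]=18
d|20:{1,2,4,5,10,20}  Σφ=1+1+2+4+4+8=20
q^21  k|21↦φ(k): 1:1 3:2 7:6 21:12  a_21=21

5, 15, 16, 18, 20, 21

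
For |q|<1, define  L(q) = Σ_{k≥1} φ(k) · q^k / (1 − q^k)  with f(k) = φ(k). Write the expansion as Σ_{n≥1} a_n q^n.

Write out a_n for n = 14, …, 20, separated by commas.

n=14: 1·14 2·7 7·2 14·1  φ→[1+1+6+6]=14
[q^15] φ(1)=1,φ(3)=2,φ(5)=4,φ(15)=8 ⇒ 15
d|16:{1,2,4,8,16}  Σφ=1+1+2+4+8=16
n=17: 17·1 1·17  φ→[16+1]=17
q^18  k|18↦φ(k): 1:1 2:1 3:2 6:2 9:6 18:6  a_18=18
[q^19] φ(1)=1,φ(19)=18 ⇒ 19
q^20  k|20↦φ(k): 20:8 10:4 5:4 4:2 2:1 1:1  a_20=20

14, 15, 16, 17, 18, 19, 20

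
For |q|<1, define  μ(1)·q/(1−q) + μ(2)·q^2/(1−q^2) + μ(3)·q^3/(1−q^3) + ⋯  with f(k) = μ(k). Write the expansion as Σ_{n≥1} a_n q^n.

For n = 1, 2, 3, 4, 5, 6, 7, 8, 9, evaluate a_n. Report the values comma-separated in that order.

d|1:{1}  Σμ=1=1
d|2:{1,2}  Σμ=1+(-1)=0
n=3: 1·3 3·1  μ→[1+(-1)]=0
n=4: 4·1 2·2 1·4  μ→[0+(-1)+1]=0
q^5  k|5↦μ(k): 1:1 5:-1  a_5=0
[q^6] μ(6)=1,μ(3)=-1,μ(2)=-1,μ(1)=1 ⇒ 0
q^7  k|7↦μ(k): 7:-1 1:1  a_7=0
q^8  k|8↦μ(k): 1:1 2:-1 4:0 8:0  a_8=0
q^9  k|9↦μ(k): 9:0 3:-1 1:1  a_9=0

1, 0, 0, 0, 0, 0, 0, 0, 0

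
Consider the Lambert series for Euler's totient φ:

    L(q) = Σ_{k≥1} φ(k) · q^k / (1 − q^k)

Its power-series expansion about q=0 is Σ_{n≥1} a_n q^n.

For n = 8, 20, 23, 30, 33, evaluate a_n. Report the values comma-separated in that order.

q^8  k|8↦φ(k): 1:1 2:1 4:2 8:4  a_8=8
q^20  k|20↦φ(k): 1:1 2:1 4:2 5:4 10:4 20:8  a_20=20
q^23  k|23↦φ(k): 1:1 23:22  a_23=23
[q^30] φ(1)=1,φ(2)=1,φ(3)=2,φ(5)=4,φ(6)=2,φ(10)=4,φ(15)=8,φ(30)=8 ⇒ 30
q^33  k|33↦φ(k): 1:1 3:2 11:10 33:20  a_33=33

8, 20, 23, 30, 33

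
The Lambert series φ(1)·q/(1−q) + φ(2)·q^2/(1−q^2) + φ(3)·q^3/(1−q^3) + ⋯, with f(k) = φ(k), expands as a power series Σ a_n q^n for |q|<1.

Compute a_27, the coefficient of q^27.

n=27: 27·1 9·3 3·9 1·27  φ→[18+6+2+1]=27

a_27 = 27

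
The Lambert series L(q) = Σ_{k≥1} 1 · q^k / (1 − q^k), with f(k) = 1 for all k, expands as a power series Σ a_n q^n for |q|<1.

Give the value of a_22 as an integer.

a_22 = 4

q^22  k|22↦f(k): 1:1 2:1 11:1 22:1  a_22=4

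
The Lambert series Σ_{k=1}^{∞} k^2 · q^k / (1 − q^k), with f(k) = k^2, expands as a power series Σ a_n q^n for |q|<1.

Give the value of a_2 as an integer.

[q^2] f(2)=4,f(1)=1 ⇒ 5

a_2 = 5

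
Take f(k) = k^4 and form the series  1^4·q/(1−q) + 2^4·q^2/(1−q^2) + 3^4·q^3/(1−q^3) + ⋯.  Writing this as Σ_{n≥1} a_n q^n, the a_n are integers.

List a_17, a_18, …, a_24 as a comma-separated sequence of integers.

[q^17] f(17)=83521,f(1)=1 ⇒ 83522
[q^18] f(18)=104976,f(9)=6561,f(6)=1296,f(3)=81,f(2)=16,f(1)=1 ⇒ 112931
d|19:{19,1}  Σf=130321+1=130322
[q^20] f(1)=1,f(2)=16,f(4)=256,f(5)=625,f(10)=10000,f(20)=160000 ⇒ 170898
d|21:{1,3,7,21}  Σf=1+81+2401+194481=196964
q^22  k|22↦f(k): 22:234256 11:14641 2:16 1:1  a_22=248914
d|23:{1,23}  Σf=1+279841=279842
[q^24] f(1)=1,f(2)=16,f(3)=81,f(4)=256,f(6)=1296,f(8)=4096,f(12)=20736,f(24)=331776 ⇒ 358258

83522, 112931, 130322, 170898, 196964, 248914, 279842, 358258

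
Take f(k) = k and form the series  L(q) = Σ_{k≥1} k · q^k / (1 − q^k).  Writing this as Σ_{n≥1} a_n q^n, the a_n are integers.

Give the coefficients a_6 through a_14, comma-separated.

n=6: 1·6 2·3 3·2 6·1  f→[1+2+3+6]=12
n=7: 7·1 1·7  f→[7+1]=8
d|8:{1,2,4,8}  Σf=1+2+4+8=15
q^9  k|9↦f(k): 1:1 3:3 9:9  a_9=13
n=10: 10·1 5·2 2·5 1·10  f→[10+5+2+1]=18
n=11: 1·11 11·1  f→[1+11]=12
d|12:{1,2,3,4,6,12}  Σf=1+2+3+4+6+12=28
q^13  k|13↦f(k): 13:13 1:1  a_13=14
d|14:{1,2,7,14}  Σf=1+2+7+14=24

12, 8, 15, 13, 18, 12, 28, 14, 24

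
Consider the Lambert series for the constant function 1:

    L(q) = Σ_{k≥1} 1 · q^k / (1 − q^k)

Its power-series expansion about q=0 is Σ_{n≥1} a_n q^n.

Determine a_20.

n=20: 20·1 10·2 5·4 4·5 2·10 1·20  f→[1+1+1+1+1+1]=6

a_20 = 6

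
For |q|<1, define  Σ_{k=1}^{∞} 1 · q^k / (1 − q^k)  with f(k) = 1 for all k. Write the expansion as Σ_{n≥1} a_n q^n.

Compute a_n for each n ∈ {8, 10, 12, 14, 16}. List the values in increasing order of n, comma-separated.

n=8: 1·8 2·4 4·2 8·1  f→[1+1+1+1]=4
d|10:{10,5,2,1}  Σf=1+1+1+1=4
[q^12] f(1)=1,f(2)=1,f(3)=1,f(4)=1,f(6)=1,f(12)=1 ⇒ 6
[q^14] f(1)=1,f(2)=1,f(7)=1,f(14)=1 ⇒ 4
[q^16] f(16)=1,f(8)=1,f(4)=1,f(2)=1,f(1)=1 ⇒ 5

4, 4, 6, 4, 5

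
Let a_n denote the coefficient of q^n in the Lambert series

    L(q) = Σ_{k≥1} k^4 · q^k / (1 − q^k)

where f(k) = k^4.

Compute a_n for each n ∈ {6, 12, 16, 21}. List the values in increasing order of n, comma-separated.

1394, 22386, 69905, 196964

n=6: 6·1 3·2 2·3 1·6  f→[1296+81+16+1]=1394
[q^12] f(1)=1,f(2)=16,f(3)=81,f(4)=256,f(6)=1296,f(12)=20736 ⇒ 22386
q^16  k|16↦f(k): 1:1 2:16 4:256 8:4096 16:65536  a_16=69905
q^21  k|21↦f(k): 21:194481 7:2401 3:81 1:1  a_21=196964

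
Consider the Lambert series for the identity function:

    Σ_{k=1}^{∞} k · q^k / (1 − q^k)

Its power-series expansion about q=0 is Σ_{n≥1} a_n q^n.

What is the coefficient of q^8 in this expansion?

d|8:{8,4,2,1}  Σf=8+4+2+1=15

a_8 = 15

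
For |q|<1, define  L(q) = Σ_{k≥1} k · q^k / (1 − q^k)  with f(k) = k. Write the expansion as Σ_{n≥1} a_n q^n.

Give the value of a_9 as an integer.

a_9 = 13

q^9  k|9↦f(k): 1:1 3:3 9:9  a_9=13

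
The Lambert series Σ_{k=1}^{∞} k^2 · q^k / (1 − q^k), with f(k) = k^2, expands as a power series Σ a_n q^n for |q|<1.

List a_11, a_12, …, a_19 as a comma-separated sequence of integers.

d|11:{11,1}  Σf=121+1=122
n=12: 12·1 6·2 4·3 3·4 2·6 1·12  f→[144+36+16+9+4+1]=210
q^13  k|13↦f(k): 13:169 1:1  a_13=170
d|14:{1,2,7,14}  Σf=1+4+49+196=250
d|15:{1,3,5,15}  Σf=1+9+25+225=260
q^16  k|16↦f(k): 1:1 2:4 4:16 8:64 16:256  a_16=341
d|17:{17,1}  Σf=289+1=290
[q^18] f(1)=1,f(2)=4,f(3)=9,f(6)=36,f(9)=81,f(18)=324 ⇒ 455
n=19: 19·1 1·19  f→[361+1]=362

122, 210, 170, 250, 260, 341, 290, 455, 362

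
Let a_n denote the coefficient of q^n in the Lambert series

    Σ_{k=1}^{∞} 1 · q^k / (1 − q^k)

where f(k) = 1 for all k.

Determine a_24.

d|24:{1,2,3,4,6,8,12,24}  Σf=1+1+1+1+1+1+1+1=8

a_24 = 8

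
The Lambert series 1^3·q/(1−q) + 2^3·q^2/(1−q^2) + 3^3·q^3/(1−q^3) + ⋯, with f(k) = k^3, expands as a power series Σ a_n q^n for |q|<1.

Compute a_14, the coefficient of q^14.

a_14 = 3096

d|14:{14,7,2,1}  Σf=2744+343+8+1=3096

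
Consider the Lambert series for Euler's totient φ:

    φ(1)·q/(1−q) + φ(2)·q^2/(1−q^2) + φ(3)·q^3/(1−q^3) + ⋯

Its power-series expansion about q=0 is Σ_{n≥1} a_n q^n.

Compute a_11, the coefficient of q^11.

d|11:{11,1}  Σφ=10+1=11

a_11 = 11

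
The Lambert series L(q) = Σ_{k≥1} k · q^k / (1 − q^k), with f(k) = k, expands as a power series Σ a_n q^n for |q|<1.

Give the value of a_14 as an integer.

q^14  k|14↦f(k): 1:1 2:2 7:7 14:14  a_14=24

a_14 = 24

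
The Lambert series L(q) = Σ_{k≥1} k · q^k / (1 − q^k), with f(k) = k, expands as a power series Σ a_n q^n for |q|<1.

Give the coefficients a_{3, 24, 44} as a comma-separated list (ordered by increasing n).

4, 60, 84

[q^3] f(1)=1,f(3)=3 ⇒ 4
n=24: 1·24 2·12 3·8 4·6 6·4 8·3 12·2 24·1  f→[1+2+3+4+6+8+12+24]=60
n=44: 44·1 22·2 11·4 4·11 2·22 1·44  f→[44+22+11+4+2+1]=84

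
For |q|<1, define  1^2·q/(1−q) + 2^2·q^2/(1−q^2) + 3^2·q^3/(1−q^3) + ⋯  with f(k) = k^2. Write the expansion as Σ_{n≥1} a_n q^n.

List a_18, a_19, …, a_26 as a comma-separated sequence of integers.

455, 362, 546, 500, 610, 530, 850, 651, 850

d|18:{18,9,6,3,2,1}  Σf=324+81+36+9+4+1=455
[q^19] f(19)=361,f(1)=1 ⇒ 362
[q^20] f(20)=400,f(10)=100,f(5)=25,f(4)=16,f(2)=4,f(1)=1 ⇒ 546
d|21:{1,3,7,21}  Σf=1+9+49+441=500
d|22:{22,11,2,1}  Σf=484+121+4+1=610
[q^23] f(23)=529,f(1)=1 ⇒ 530
[q^24] f(24)=576,f(12)=144,f(8)=64,f(6)=36,f(4)=16,f(3)=9,f(2)=4,f(1)=1 ⇒ 850
d|25:{25,5,1}  Σf=625+25+1=651
n=26: 1·26 2·13 13·2 26·1  f→[1+4+169+676]=850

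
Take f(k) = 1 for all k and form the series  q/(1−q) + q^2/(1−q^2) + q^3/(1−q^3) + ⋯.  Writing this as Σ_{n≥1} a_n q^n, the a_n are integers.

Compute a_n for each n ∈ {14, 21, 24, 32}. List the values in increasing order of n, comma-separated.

4, 4, 8, 6

d|14:{1,2,7,14}  Σf=1+1+1+1=4
n=21: 1·21 3·7 7·3 21·1  f→[1+1+1+1]=4
[q^24] f(1)=1,f(2)=1,f(3)=1,f(4)=1,f(6)=1,f(8)=1,f(12)=1,f(24)=1 ⇒ 8
q^32  k|32↦f(k): 32:1 16:1 8:1 4:1 2:1 1:1  a_32=6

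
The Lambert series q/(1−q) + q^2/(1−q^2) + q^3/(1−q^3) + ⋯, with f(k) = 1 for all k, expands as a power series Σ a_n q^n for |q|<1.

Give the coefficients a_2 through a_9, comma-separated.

2, 2, 3, 2, 4, 2, 4, 3

[q^2] f(2)=1,f(1)=1 ⇒ 2
q^3  k|3↦f(k): 1:1 3:1  a_3=2
n=4: 1·4 2·2 4·1  f→[1+1+1]=3
n=5: 1·5 5·1  f→[1+1]=2
n=6: 1·6 2·3 3·2 6·1  f→[1+1+1+1]=4
[q^7] f(1)=1,f(7)=1 ⇒ 2
n=8: 1·8 2·4 4·2 8·1  f→[1+1+1+1]=4
d|9:{9,3,1}  Σf=1+1+1=3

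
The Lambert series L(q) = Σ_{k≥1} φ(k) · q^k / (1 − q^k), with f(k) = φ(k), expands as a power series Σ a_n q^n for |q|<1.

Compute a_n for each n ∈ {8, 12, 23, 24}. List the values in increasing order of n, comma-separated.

q^8  k|8↦φ(k): 8:4 4:2 2:1 1:1  a_8=8
d|12:{12,6,4,3,2,1}  Σφ=4+2+2+2+1+1=12
d|23:{23,1}  Σφ=22+1=23
q^24  k|24↦φ(k): 24:8 12:4 8:4 6:2 4:2 3:2 2:1 1:1  a_24=24

8, 12, 23, 24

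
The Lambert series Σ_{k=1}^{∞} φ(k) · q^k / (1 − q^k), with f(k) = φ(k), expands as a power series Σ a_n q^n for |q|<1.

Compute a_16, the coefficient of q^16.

[q^16] φ(16)=8,φ(8)=4,φ(4)=2,φ(2)=1,φ(1)=1 ⇒ 16

a_16 = 16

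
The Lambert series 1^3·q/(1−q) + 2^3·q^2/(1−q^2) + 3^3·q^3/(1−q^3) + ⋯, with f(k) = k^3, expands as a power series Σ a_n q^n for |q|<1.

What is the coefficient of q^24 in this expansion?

q^24  k|24↦f(k): 1:1 2:8 3:27 4:64 6:216 8:512 12:1728 24:13824  a_24=16380

a_24 = 16380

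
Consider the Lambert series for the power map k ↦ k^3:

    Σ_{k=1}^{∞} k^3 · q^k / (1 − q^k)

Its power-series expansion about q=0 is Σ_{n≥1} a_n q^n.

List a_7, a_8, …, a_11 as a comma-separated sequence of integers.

344, 585, 757, 1134, 1332

d|7:{1,7}  Σf=1+343=344
d|8:{8,4,2,1}  Σf=512+64+8+1=585
d|9:{1,3,9}  Σf=1+27+729=757
q^10  k|10↦f(k): 10:1000 5:125 2:8 1:1  a_10=1134
q^11  k|11↦f(k): 1:1 11:1331  a_11=1332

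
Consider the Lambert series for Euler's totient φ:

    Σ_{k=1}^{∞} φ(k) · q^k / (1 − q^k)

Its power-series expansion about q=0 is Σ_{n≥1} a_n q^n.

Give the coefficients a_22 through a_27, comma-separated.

d|22:{1,2,11,22}  Σφ=1+1+10+10=22
d|23:{23,1}  Σφ=22+1=23
d|24:{24,12,8,6,4,3,2,1}  Σφ=8+4+4+2+2+2+1+1=24
q^25  k|25↦φ(k): 1:1 5:4 25:20  a_25=25
d|26:{1,2,13,26}  Σφ=1+1+12+12=26
q^27  k|27↦φ(k): 27:18 9:6 3:2 1:1  a_27=27

22, 23, 24, 25, 26, 27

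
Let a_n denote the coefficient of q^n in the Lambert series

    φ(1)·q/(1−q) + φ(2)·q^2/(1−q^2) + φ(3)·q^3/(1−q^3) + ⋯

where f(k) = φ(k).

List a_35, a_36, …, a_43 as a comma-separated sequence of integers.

q^35  k|35↦φ(k): 35:24 7:6 5:4 1:1  a_35=35
q^36  k|36↦φ(k): 1:1 2:1 3:2 4:2 6:2 9:6 12:4 18:6 36:12  a_36=36
n=37: 37·1 1·37  φ→[36+1]=37
d|38:{1,2,19,38}  Σφ=1+1+18+18=38
d|39:{1,3,13,39}  Σφ=1+2+12+24=39
[q^40] φ(1)=1,φ(2)=1,φ(4)=2,φ(5)=4,φ(8)=4,φ(10)=4,φ(20)=8,φ(40)=16 ⇒ 40
q^41  k|41↦φ(k): 41:40 1:1  a_41=41
d|42:{1,2,3,6,7,14,21,42}  Σφ=1+1+2+2+6+6+12+12=42
n=43: 1·43 43·1  φ→[1+42]=43

35, 36, 37, 38, 39, 40, 41, 42, 43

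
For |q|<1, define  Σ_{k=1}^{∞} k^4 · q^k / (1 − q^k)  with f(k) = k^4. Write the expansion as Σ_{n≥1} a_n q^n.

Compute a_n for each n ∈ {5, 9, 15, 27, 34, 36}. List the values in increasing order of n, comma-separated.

d|5:{5,1}  Σf=625+1=626
n=9: 1·9 3·3 9·1  f→[1+81+6561]=6643
d|15:{15,5,3,1}  Σf=50625+625+81+1=51332
d|27:{27,9,3,1}  Σf=531441+6561+81+1=538084
[q^34] f(34)=1336336,f(17)=83521,f(2)=16,f(1)=1 ⇒ 1419874
[q^36] f(36)=1679616,f(18)=104976,f(12)=20736,f(9)=6561,f(6)=1296,f(4)=256,f(3)=81,f(2)=16,f(1)=1 ⇒ 1813539

626, 6643, 51332, 538084, 1419874, 1813539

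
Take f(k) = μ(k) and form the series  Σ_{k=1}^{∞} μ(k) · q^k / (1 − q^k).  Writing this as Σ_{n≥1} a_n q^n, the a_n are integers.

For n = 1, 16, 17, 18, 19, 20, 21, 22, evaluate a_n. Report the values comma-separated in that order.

1, 0, 0, 0, 0, 0, 0, 0

d|1:{1}  Σμ=1=1
q^16  k|16↦μ(k): 16:0 8:0 4:0 2:-1 1:1  a_16=0
[q^17] μ(17)=-1,μ(1)=1 ⇒ 0
d|18:{18,9,6,3,2,1}  Σμ=0+0+1+(-1)+(-1)+1=0
d|19:{19,1}  Σμ=(-1)+1=0
q^20  k|20↦μ(k): 20:0 10:1 5:-1 4:0 2:-1 1:1  a_20=0
d|21:{1,3,7,21}  Σμ=1+(-1)+(-1)+1=0
[q^22] μ(22)=1,μ(11)=-1,μ(2)=-1,μ(1)=1 ⇒ 0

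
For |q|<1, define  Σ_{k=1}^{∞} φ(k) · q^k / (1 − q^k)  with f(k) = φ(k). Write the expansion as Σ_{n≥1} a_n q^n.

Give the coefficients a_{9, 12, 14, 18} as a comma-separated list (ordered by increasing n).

n=9: 9·1 3·3 1·9  φ→[6+2+1]=9
q^12  k|12↦φ(k): 12:4 6:2 4:2 3:2 2:1 1:1  a_12=12
q^14  k|14↦φ(k): 14:6 7:6 2:1 1:1  a_14=14
n=18: 1·18 2·9 3·6 6·3 9·2 18·1  φ→[1+1+2+2+6+6]=18

9, 12, 14, 18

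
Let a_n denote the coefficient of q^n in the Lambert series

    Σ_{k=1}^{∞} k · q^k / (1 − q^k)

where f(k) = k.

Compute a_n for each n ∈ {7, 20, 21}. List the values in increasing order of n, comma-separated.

8, 42, 32

[q^7] f(7)=7,f(1)=1 ⇒ 8
[q^20] f(1)=1,f(2)=2,f(4)=4,f(5)=5,f(10)=10,f(20)=20 ⇒ 42
[q^21] f(1)=1,f(3)=3,f(7)=7,f(21)=21 ⇒ 32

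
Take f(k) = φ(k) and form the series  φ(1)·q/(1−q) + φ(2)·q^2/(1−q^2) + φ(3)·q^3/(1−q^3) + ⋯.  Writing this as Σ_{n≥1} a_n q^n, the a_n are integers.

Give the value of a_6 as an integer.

[q^6] φ(6)=2,φ(3)=2,φ(2)=1,φ(1)=1 ⇒ 6

a_6 = 6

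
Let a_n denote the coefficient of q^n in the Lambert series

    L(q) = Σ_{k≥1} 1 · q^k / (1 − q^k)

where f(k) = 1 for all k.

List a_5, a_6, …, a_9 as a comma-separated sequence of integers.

2, 4, 2, 4, 3

[q^5] f(5)=1,f(1)=1 ⇒ 2
d|6:{1,2,3,6}  Σf=1+1+1+1=4
n=7: 7·1 1·7  f→[1+1]=2
[q^8] f(8)=1,f(4)=1,f(2)=1,f(1)=1 ⇒ 4
[q^9] f(9)=1,f(3)=1,f(1)=1 ⇒ 3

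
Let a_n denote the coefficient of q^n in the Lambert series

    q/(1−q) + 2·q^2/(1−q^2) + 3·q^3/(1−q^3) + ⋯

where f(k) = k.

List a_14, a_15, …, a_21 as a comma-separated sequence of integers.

[q^14] f(1)=1,f(2)=2,f(7)=7,f(14)=14 ⇒ 24
d|15:{1,3,5,15}  Σf=1+3+5+15=24
q^16  k|16↦f(k): 1:1 2:2 4:4 8:8 16:16  a_16=31
q^17  k|17↦f(k): 17:17 1:1  a_17=18
[q^18] f(1)=1,f(2)=2,f(3)=3,f(6)=6,f(9)=9,f(18)=18 ⇒ 39
n=19: 19·1 1·19  f→[19+1]=20
d|20:{20,10,5,4,2,1}  Σf=20+10+5+4+2+1=42
d|21:{1,3,7,21}  Σf=1+3+7+21=32

24, 24, 31, 18, 39, 20, 42, 32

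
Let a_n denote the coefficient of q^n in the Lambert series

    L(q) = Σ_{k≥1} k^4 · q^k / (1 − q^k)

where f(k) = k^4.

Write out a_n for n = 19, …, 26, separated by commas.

[q^19] f(1)=1,f(19)=130321 ⇒ 130322
d|20:{1,2,4,5,10,20}  Σf=1+16+256+625+10000+160000=170898
d|21:{1,3,7,21}  Σf=1+81+2401+194481=196964
q^22  k|22↦f(k): 1:1 2:16 11:14641 22:234256  a_22=248914
d|23:{23,1}  Σf=279841+1=279842
[q^24] f(24)=331776,f(12)=20736,f(8)=4096,f(6)=1296,f(4)=256,f(3)=81,f(2)=16,f(1)=1 ⇒ 358258
[q^25] f(25)=390625,f(5)=625,f(1)=1 ⇒ 391251
d|26:{1,2,13,26}  Σf=1+16+28561+456976=485554

130322, 170898, 196964, 248914, 279842, 358258, 391251, 485554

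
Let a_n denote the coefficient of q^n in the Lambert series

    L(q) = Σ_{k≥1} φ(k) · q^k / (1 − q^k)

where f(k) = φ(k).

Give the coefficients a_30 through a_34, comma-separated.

q^30  k|30↦φ(k): 1:1 2:1 3:2 5:4 6:2 10:4 15:8 30:8  a_30=30
q^31  k|31↦φ(k): 31:30 1:1  a_31=31
n=32: 1·32 2·16 4·8 8·4 16·2 32·1  φ→[1+1+2+4+8+16]=32
d|33:{1,3,11,33}  Σφ=1+2+10+20=33
q^34  k|34↦φ(k): 34:16 17:16 2:1 1:1  a_34=34

30, 31, 32, 33, 34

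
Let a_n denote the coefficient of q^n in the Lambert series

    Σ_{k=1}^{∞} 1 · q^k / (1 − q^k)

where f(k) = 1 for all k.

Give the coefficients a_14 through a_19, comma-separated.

4, 4, 5, 2, 6, 2

[q^14] f(14)=1,f(7)=1,f(2)=1,f(1)=1 ⇒ 4
q^15  k|15↦f(k): 15:1 5:1 3:1 1:1  a_15=4
q^16  k|16↦f(k): 16:1 8:1 4:1 2:1 1:1  a_16=5
d|17:{1,17}  Σf=1+1=2
[q^18] f(1)=1,f(2)=1,f(3)=1,f(6)=1,f(9)=1,f(18)=1 ⇒ 6
n=19: 19·1 1·19  f→[1+1]=2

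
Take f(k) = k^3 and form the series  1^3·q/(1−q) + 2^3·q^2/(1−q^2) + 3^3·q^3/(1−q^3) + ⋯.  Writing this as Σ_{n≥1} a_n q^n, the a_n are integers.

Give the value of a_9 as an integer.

a_9 = 757

[q^9] f(9)=729,f(3)=27,f(1)=1 ⇒ 757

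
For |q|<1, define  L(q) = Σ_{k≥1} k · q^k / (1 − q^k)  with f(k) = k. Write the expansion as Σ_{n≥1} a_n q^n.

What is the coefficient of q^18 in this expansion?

q^18  k|18↦f(k): 18:18 9:9 6:6 3:3 2:2 1:1  a_18=39

a_18 = 39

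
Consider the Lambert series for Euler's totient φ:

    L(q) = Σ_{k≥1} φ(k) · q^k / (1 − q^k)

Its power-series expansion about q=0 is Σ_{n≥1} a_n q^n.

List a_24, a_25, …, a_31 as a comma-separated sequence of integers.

[q^24] φ(24)=8,φ(12)=4,φ(8)=4,φ(6)=2,φ(4)=2,φ(3)=2,φ(2)=1,φ(1)=1 ⇒ 24
n=25: 1·25 5·5 25·1  φ→[1+4+20]=25
d|26:{26,13,2,1}  Σφ=12+12+1+1=26
[q^27] φ(1)=1,φ(3)=2,φ(9)=6,φ(27)=18 ⇒ 27
d|28:{1,2,4,7,14,28}  Σφ=1+1+2+6+6+12=28
n=29: 29·1 1·29  φ→[28+1]=29
n=30: 1·30 2·15 3·10 5·6 6·5 10·3 15·2 30·1  φ→[1+1+2+4+2+4+8+8]=30
[q^31] φ(1)=1,φ(31)=30 ⇒ 31

24, 25, 26, 27, 28, 29, 30, 31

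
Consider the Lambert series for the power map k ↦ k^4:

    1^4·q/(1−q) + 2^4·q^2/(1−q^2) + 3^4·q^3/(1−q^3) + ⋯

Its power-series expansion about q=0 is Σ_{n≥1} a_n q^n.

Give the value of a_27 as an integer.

d|27:{1,3,9,27}  Σf=1+81+6561+531441=538084

a_27 = 538084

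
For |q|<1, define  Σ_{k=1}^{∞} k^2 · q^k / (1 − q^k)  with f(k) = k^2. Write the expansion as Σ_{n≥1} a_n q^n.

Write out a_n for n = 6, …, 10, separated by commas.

[q^6] f(6)=36,f(3)=9,f(2)=4,f(1)=1 ⇒ 50
q^7  k|7↦f(k): 7:49 1:1  a_7=50
d|8:{8,4,2,1}  Σf=64+16+4+1=85
q^9  k|9↦f(k): 9:81 3:9 1:1  a_9=91
q^10  k|10↦f(k): 1:1 2:4 5:25 10:100  a_10=130

50, 50, 85, 91, 130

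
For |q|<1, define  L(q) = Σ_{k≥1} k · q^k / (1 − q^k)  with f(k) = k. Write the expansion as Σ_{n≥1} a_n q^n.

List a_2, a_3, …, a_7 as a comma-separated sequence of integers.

3, 4, 7, 6, 12, 8

[q^2] f(1)=1,f(2)=2 ⇒ 3
n=3: 3·1 1·3  f→[3+1]=4
n=4: 1·4 2·2 4·1  f→[1+2+4]=7
q^5  k|5↦f(k): 5:5 1:1  a_5=6
n=6: 1·6 2·3 3·2 6·1  f→[1+2+3+6]=12
d|7:{1,7}  Σf=1+7=8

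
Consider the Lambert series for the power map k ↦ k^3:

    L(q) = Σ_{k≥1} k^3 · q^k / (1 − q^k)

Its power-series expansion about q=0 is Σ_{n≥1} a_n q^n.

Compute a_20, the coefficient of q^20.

n=20: 1·20 2·10 4·5 5·4 10·2 20·1  f→[1+8+64+125+1000+8000]=9198

a_20 = 9198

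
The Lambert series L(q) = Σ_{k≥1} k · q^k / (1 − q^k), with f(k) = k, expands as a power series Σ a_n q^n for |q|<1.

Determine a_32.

a_32 = 63

q^32  k|32↦f(k): 1:1 2:2 4:4 8:8 16:16 32:32  a_32=63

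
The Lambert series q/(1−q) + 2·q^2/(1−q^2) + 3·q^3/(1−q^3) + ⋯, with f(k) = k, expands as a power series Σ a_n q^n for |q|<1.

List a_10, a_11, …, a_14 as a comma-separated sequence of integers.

d|10:{10,5,2,1}  Σf=10+5+2+1=18
d|11:{11,1}  Σf=11+1=12
n=12: 1·12 2·6 3·4 4·3 6·2 12·1  f→[1+2+3+4+6+12]=28
d|13:{1,13}  Σf=1+13=14
n=14: 1·14 2·7 7·2 14·1  f→[1+2+7+14]=24

18, 12, 28, 14, 24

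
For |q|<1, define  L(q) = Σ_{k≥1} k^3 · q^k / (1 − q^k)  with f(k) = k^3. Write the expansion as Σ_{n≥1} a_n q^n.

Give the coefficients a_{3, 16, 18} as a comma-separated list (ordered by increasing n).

28, 4681, 6813

n=3: 1·3 3·1  f→[1+27]=28
n=16: 1·16 2·8 4·4 8·2 16·1  f→[1+8+64+512+4096]=4681
q^18  k|18↦f(k): 1:1 2:8 3:27 6:216 9:729 18:5832  a_18=6813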